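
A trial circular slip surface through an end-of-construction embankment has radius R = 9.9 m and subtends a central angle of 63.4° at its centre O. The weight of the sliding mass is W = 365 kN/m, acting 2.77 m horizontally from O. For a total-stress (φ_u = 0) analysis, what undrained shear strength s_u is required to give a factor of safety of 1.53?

s_u = 14.3 kPa

FS = s_u·L_a·R / (W·d), so s_u = FS·W·d / (L_a·R).
Arc length L_a = R·θ = 9.9·(63.4°·π/180) = 9.9·1.1065 = 10.95 m
s_u = 1.53·365·2.77 / (10.95·9.9) = 1546.9 / 108.45 = 14.26 kPa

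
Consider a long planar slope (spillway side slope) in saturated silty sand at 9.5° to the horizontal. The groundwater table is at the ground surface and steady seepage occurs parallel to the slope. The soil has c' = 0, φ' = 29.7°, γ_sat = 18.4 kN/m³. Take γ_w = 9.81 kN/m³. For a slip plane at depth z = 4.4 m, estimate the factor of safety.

With seepage parallel to the slope and the water table at the surface, the effective normal stress on the slip plane uses the buoyant unit weight γ' = γ_sat − γ_w while the driving shear stress uses γ_sat:
FS = [c' + γ' z cos²β tanφ'] / [γ_sat z sinβ cosβ]
(For c' = 0 this reduces to FS = (γ'/γ_sat)·tanφ'/tanβ.)
γ' = 18.4 − 9.81 = 8.59 kN/m³
Numerator = 0.0 + 8.59·4.4·cos²9.5°·tan29.7° = 0.0 + 8.59·4.4·0.9728·0.5704 = 20.971 kPa
Denominator = 18.4·4.4·sin9.5°·cos9.5° = 18.4·4.4·0.1650·0.9863 = 13.179 kPa
FS = 20.971 / 13.179 = 1.591

FS = 1.59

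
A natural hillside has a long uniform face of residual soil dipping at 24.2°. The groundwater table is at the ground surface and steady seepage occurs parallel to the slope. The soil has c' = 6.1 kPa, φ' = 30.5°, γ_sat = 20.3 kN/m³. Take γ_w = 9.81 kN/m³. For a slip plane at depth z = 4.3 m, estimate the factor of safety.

FS = 0.86

With seepage parallel to the slope and the water table at the surface, the effective normal stress on the slip plane uses the buoyant unit weight γ' = γ_sat − γ_w while the driving shear stress uses γ_sat:
FS = [c' + γ' z cos²β tanφ'] / [γ_sat z sinβ cosβ]
γ' = 20.3 − 9.81 = 10.49 kN/m³
Numerator = 6.1 + 10.49·4.3·cos²24.2°·tan30.5° = 6.1 + 10.49·4.3·0.8320·0.5890 = 28.205 kPa
Denominator = 20.3·4.3·sin24.2°·cos24.2° = 20.3·4.3·0.4099·0.9121 = 32.638 kPa
FS = 28.205 / 32.638 = 0.864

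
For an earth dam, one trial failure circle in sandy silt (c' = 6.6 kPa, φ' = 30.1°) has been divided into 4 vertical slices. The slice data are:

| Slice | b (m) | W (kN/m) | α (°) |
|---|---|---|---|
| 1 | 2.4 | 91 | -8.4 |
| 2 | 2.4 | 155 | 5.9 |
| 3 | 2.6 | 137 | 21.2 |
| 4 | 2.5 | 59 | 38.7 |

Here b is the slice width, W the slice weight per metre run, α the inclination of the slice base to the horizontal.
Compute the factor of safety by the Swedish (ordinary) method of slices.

FS = 3.52

Ordinary method of slices: FS = Σ[c'·Δl_i + (W_i cosα_i)·tanφ'] / Σ W_i sinα_i, with Δl_i = b_i / cosα_i.
Slice 1: Δl = 2.4/cos(-8.4°) = 2.426 m; N'_1 = 91·cos(-8.4°) = 90.0; c'Δl = 16.01; W sinα = -13.3
Slice 2: Δl = 2.4/cos5.9° = 2.413 m; N'_2 = 155·cos5.9° = 154.2; c'Δl = 15.92; W sinα = 15.9
Slice 3: Δl = 2.6/cos21.2° = 2.789 m; N'_3 = 137·cos21.2° = 127.7; c'Δl = 18.41; W sinα = 49.5
Slice 4: Δl = 2.5/cos38.7° = 3.203 m; N'_4 = 59·cos38.7° = 46.0; c'Δl = 21.14; W sinα = 36.9
Σc'Δl = 71.5 kN/m; ΣN' = 418.0 kN/m; ΣW sinα = 89.1 kN/m
Resisting = 71.5 + 418.0·tan30.1° = 71.5 + 242.3 = 313.8 kN/m
FS = 313.8 / 89.1 = 3.523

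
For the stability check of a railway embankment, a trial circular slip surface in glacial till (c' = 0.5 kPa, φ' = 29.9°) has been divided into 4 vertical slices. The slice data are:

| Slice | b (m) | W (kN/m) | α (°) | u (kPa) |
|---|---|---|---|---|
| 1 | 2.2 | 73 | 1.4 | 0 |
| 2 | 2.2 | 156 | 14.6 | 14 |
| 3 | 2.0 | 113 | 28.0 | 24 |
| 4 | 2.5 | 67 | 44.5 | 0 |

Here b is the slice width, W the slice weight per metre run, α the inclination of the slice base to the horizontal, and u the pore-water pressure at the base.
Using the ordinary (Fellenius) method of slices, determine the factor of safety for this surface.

FS = 1.20

Ordinary method of slices: FS = Σ[c'·Δl_i + (W_i cosα_i − u_i·Δl_i)·tanφ'] / Σ W_i sinα_i, with Δl_i = b_i / cosα_i.
Slice 1: Δl = 2.2/cos1.4° = 2.201 m; N'_1 = 73·cos1.4° − 0·2.201 = 73.0; c'Δl = 1.10; W sinα = 1.8
Slice 2: Δl = 2.2/cos14.6° = 2.273 m; N'_2 = 156·cos14.6° − 14·2.273 = 119.1; c'Δl = 1.14; W sinα = 39.3
Slice 3: Δl = 2.0/cos28.0° = 2.265 m; N'_3 = 113·cos28.0° − 24·2.265 = 45.4; c'Δl = 1.13; W sinα = 53.1
Slice 4: Δl = 2.5/cos44.5° = 3.505 m; N'_4 = 67·cos44.5° − 0·3.505 = 47.8; c'Δl = 1.75; W sinα = 47.0
Σc'Δl = 5.1 kN/m; ΣN' = 285.3 kN/m; ΣW sinα = 141.1 kN/m
Resisting = 5.1 + 285.3·tan29.9° = 5.1 + 164.1 = 169.2 kN/m
FS = 169.2 / 141.1 = 1.199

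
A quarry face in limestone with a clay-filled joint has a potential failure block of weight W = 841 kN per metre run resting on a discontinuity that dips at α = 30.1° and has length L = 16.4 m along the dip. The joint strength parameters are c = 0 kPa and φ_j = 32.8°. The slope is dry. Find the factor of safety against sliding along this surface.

Resolving the block weight along and normal to the plane and applying the Mohr–Coulomb strength on the joint:
N' = W cosα = 841·cos30.1° = 727.6 kN/m
Driving force T = W sinα = 841·sin30.1° = 421.8 kN/m
Resisting force R = c·L + N'·tanφ_j = 0·16.4 + 727.6·tan32.8° = 0.0 + 468.9 = 468.9 kN/m
FS = R / T = 468.9 / 421.8 = 1.112

FS = 1.11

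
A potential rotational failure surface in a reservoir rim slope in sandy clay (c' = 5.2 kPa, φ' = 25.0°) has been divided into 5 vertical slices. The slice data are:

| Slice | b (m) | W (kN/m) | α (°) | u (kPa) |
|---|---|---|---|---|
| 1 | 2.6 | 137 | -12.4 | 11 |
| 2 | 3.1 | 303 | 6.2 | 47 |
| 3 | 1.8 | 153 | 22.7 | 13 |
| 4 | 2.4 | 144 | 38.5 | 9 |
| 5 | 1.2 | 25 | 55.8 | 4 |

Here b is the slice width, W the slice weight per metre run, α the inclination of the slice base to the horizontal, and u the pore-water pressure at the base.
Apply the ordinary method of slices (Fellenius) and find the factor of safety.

Ordinary method of slices: FS = Σ[c'·Δl_i + (W_i cosα_i − u_i·Δl_i)·tanφ'] / Σ W_i sinα_i, with Δl_i = b_i / cosα_i.
Slice 1: Δl = 2.6/cos(-12.4°) = 2.662 m; N'_1 = 137·cos(-12.4°) − 11·2.662 = 104.5; c'Δl = 13.84; W sinα = -29.4
Slice 2: Δl = 3.1/cos6.2° = 3.118 m; N'_2 = 303·cos6.2° − 47·3.118 = 154.7; c'Δl = 16.21; W sinα = 32.7
Slice 3: Δl = 1.8/cos22.7° = 1.951 m; N'_3 = 153·cos22.7° − 13·1.951 = 115.8; c'Δl = 10.15; W sinα = 59.0
Slice 4: Δl = 2.4/cos38.5° = 3.067 m; N'_4 = 144·cos38.5° − 9·3.067 = 85.1; c'Δl = 15.95; W sinα = 89.6
Slice 5: Δl = 1.2/cos55.8° = 2.135 m; N'_5 = 25·cos55.8° − 4·2.135 = 5.5; c'Δl = 11.10; W sinα = 20.7
Σc'Δl = 67.3 kN/m; ΣN' = 465.6 kN/m; ΣW sinα = 172.7 kN/m
Resisting = 67.3 + 465.6·tan25.0° = 67.3 + 217.1 = 284.4 kN/m
FS = 284.4 / 172.7 = 1.647

FS = 1.65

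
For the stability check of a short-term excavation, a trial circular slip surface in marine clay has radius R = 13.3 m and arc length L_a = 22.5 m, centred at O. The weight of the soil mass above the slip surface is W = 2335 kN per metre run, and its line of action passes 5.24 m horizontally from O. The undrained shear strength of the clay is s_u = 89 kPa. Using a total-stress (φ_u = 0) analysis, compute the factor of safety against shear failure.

Taking moments about the centre O, the resisting moment is provided by the undrained shear strength acting along the arc:
M_R = s_u·L_a·R = 89·22.50·13.3 = 26633.2 kN·m/m
M_D = W·d = 2335·5.24 = 12235.4 kN·m/m
FS = M_R / M_D = 26633.2 / 12235.4 = 2.177

FS = 2.18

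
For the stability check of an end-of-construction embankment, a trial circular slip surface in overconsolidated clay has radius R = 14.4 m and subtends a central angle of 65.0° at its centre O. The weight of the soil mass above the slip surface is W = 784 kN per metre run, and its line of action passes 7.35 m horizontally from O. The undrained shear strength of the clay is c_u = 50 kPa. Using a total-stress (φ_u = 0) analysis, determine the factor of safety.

Taking moments about the centre O, the resisting moment is provided by the undrained shear strength acting along the arc:
Arc length L_a = R·θ = 14.4·(65.0°·π/180) = 14.4·1.1345 = 16.34 m
M_R = c_u·L_a·R = 50·16.34·14.4 = 11762.1 kN·m/m
M_D = W·d = 784·7.35 = 5762.4 kN·m/m
FS = M_R / M_D = 11762.1 / 5762.4 = 2.041

FS = 2.04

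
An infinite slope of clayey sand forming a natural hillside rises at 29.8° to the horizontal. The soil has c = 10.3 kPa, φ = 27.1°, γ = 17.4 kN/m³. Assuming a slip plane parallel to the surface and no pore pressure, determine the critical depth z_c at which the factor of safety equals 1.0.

z_c = 12.89 m

Setting FS = 1.00 in FS = [c + γz cos²β tanφ] / [γz sinβ cosβ] and solving for z:
z = c / [γ cosβ (FS·sinβ − cosβ·tanφ)]
  = 10.3 / [17.4·cos29.8°·(1.00·sin29.8° − cos29.8°·tan27.1°)]
  = 10.3 / [17.4·0.8678·(1.00·0.4970 − 0.8678·0.5117)]
  = 10.3 / 0.7990 = 12.891 m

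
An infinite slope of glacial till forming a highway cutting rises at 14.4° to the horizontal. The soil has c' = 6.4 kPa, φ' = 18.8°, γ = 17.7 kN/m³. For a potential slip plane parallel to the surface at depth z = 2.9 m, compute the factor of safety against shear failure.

For an infinite slope with a slip plane parallel to the surface (no pore pressure): FS = [c' + γz cos²β tanφ'] / [γz sinβ cosβ].
γz = 17.7·2.9 = 51.33 kN/m²
Numerator = 6.4 + 51.33·cos²14.4°·tan18.8° = 6.4 + 51.33·0.9382·0.3404 = 22.793 kPa
Denominator = 51.33·sin14.4°·cos14.4° = 51.33·0.2487·0.9686 = 12.364 kPa
FS = 22.793 / 12.364 = 1.844

FS = 1.84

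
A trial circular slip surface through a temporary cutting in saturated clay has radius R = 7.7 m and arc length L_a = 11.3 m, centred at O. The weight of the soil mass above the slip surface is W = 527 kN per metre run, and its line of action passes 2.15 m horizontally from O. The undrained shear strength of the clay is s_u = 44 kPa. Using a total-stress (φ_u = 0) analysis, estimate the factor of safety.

Taking moments about the centre O, the resisting moment is provided by the undrained shear strength acting along the arc:
M_R = s_u·L_a·R = 44·11.30·7.7 = 3828.4 kN·m/m
M_D = W·d = 527·2.15 = 1133.0 kN·m/m
FS = M_R / M_D = 3828.4 / 1133.0 = 3.379

FS = 3.38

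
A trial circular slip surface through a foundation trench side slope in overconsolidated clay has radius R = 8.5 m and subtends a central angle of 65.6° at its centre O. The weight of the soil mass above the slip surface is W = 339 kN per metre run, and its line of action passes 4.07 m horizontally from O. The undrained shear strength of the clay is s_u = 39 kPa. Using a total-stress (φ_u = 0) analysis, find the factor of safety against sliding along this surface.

Taking moments about the centre O, the resisting moment is provided by the undrained shear strength acting along the arc:
Arc length L_a = R·θ = 8.5·(65.6°·π/180) = 8.5·1.1449 = 9.73 m
M_R = s_u·L_a·R = 39·9.73·8.5 = 3226.1 kN·m/m
M_D = W·d = 339·4.07 = 1379.7 kN·m/m
FS = M_R / M_D = 3226.1 / 1379.7 = 2.338

FS = 2.34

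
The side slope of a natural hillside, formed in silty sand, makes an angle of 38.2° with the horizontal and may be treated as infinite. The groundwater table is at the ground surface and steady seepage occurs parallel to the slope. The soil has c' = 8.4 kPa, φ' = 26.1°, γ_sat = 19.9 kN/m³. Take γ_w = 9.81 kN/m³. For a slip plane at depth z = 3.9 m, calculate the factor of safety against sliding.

With seepage parallel to the slope and the water table at the surface, the effective normal stress on the slip plane uses the buoyant unit weight γ' = γ_sat − γ_w while the driving shear stress uses γ_sat:
FS = [c' + γ' z cos²β tanφ'] / [γ_sat z sinβ cosβ]
γ' = 19.9 − 9.81 = 10.09 kN/m³
Numerator = 8.4 + 10.09·3.9·cos²38.2°·tan26.1° = 8.4 + 10.09·3.9·0.6176·0.4899 = 20.305 kPa
Denominator = 19.9·3.9·sin38.2°·cos38.2° = 19.9·3.9·0.6184·0.7859 = 37.717 kPa
FS = 20.305 / 37.717 = 0.538

FS = 0.54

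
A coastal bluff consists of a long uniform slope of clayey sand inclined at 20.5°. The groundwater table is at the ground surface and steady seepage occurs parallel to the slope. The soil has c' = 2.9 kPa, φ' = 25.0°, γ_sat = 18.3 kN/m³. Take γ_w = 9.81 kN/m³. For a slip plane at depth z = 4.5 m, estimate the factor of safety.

FS = 0.69

With seepage parallel to the slope and the water table at the surface, the effective normal stress on the slip plane uses the buoyant unit weight γ' = γ_sat − γ_w while the driving shear stress uses γ_sat:
FS = [c' + γ' z cos²β tanφ'] / [γ_sat z sinβ cosβ]
γ' = 18.3 − 9.81 = 8.49 kN/m³
Numerator = 2.9 + 8.49·4.5·cos²20.5°·tan25.0° = 2.9 + 8.49·4.5·0.8774·0.4663 = 18.530 kPa
Denominator = 18.3·4.5·sin20.5°·cos20.5° = 18.3·4.5·0.3502·0.9367 = 27.013 kPa
FS = 18.530 / 27.013 = 0.686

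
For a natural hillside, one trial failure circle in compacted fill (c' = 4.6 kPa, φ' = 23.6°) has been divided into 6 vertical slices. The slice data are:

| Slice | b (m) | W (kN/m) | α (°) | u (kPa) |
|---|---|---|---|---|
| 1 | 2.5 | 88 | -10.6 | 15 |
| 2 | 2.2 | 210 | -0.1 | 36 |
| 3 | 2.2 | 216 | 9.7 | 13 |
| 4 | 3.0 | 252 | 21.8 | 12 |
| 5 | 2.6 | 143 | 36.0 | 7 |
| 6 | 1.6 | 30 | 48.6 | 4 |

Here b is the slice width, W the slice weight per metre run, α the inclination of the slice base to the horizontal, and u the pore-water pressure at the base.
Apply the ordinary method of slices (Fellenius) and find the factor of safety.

FS = 1.65

Ordinary method of slices: FS = Σ[c'·Δl_i + (W_i cosα_i − u_i·Δl_i)·tanφ'] / Σ W_i sinα_i, with Δl_i = b_i / cosα_i.
Slice 1: Δl = 2.5/cos(-10.6°) = 2.543 m; N'_1 = 88·cos(-10.6°) − 15·2.543 = 48.3; c'Δl = 11.70; W sinα = -16.2
Slice 2: Δl = 2.2/cos(-0.1°) = 2.200 m; N'_2 = 210·cos(-0.1°) − 36·2.200 = 130.8; c'Δl = 10.12; W sinα = -0.4
Slice 3: Δl = 2.2/cos9.7° = 2.232 m; N'_3 = 216·cos9.7° − 13·2.232 = 183.9; c'Δl = 10.27; W sinα = 36.4
Slice 4: Δl = 3.0/cos21.8° = 3.231 m; N'_4 = 252·cos21.8° − 12·3.231 = 195.2; c'Δl = 14.86; W sinα = 93.6
Slice 5: Δl = 2.6/cos36.0° = 3.214 m; N'_5 = 143·cos36.0° − 7·3.214 = 93.2; c'Δl = 14.78; W sinα = 84.1
Slice 6: Δl = 1.6/cos48.6° = 2.419 m; N'_6 = 30·cos48.6° − 4·2.419 = 10.2; c'Δl = 11.13; W sinα = 22.5
Σc'Δl = 72.9 kN/m; ΣN' = 661.6 kN/m; ΣW sinα = 220.0 kN/m
Resisting = 72.9 + 661.6·tan23.6° = 72.9 + 289.0 = 361.9 kN/m
FS = 361.9 / 220.0 = 1.645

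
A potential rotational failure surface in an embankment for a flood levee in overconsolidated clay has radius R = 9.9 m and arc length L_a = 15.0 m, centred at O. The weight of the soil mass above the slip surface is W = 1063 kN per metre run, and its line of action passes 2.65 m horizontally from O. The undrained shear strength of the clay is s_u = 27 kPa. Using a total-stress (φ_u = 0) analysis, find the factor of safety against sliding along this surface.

Taking moments about the centre O, the resisting moment is provided by the undrained shear strength acting along the arc:
M_R = s_u·L_a·R = 27·15.00·9.9 = 4009.5 kN·m/m
M_D = W·d = 1063·2.65 = 2816.9 kN·m/m
FS = M_R / M_D = 4009.5 / 2816.9 = 1.423

FS = 1.42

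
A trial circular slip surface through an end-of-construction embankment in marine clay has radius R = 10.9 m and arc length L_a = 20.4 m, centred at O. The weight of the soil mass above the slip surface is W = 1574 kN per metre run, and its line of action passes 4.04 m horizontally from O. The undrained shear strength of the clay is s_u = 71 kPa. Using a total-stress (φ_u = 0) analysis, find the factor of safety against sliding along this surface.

Taking moments about the centre O, the resisting moment is provided by the undrained shear strength acting along the arc:
M_R = s_u·L_a·R = 71·20.40·10.9 = 15787.6 kN·m/m
M_D = W·d = 1574·4.04 = 6359.0 kN·m/m
FS = M_R / M_D = 15787.6 / 6359.0 = 2.483

FS = 2.48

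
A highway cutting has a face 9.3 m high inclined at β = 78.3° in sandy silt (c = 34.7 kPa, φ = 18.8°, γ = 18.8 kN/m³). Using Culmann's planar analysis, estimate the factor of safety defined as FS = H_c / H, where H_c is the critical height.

FS = 1.49

H_c = (4c/γ) · sinβ cosφ / [1 − cos(β − φ)]
    = (4·34.7/18.8) · sin78.3°·cos18.8° / [1 − cos59.5°]
    = 7.383 · 0.9270 / 0.4925 = 13.90 m
FS = H_c / H = 13.90 / 9.3 = 1.494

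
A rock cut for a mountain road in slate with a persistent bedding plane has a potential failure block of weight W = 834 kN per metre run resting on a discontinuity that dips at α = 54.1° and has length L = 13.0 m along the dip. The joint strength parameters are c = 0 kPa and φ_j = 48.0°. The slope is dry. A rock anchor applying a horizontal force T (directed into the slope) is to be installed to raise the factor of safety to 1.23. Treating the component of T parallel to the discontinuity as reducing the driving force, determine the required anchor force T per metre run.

Resolving forces along and normal to the sliding plane, with the horizontal anchor force T adding T·sinα to the effective normal force and T·cosα acting up the plane against the driving force:
FS = [cL + (W cosα + T sinα) tanφ_j] / [W sinα − T cosα]
Without the anchor: N' = 489.0 kN/m, driving T_d = 675.6 kN/m, resisting R = 0·13.0 + 489.0·tan48.0° = 543.1 kN/m, FS = 0.80.
Setting FS = 1.23 and solving for T:
1.23·(675.6 − T cos54.1°) = 543.1 + T sin54.1°·tan48.0°
T·(sin54.1°·tan48.0° + 1.23·cos54.1°) = 1.23·675.6 − 543.1
T·(0.8100·1.1106 + 1.23·0.5864) = 831.0 − 543.1 = 287.8
T·1.6209 = 287.8
T = 177.6 kN/m

T = 178 kN/m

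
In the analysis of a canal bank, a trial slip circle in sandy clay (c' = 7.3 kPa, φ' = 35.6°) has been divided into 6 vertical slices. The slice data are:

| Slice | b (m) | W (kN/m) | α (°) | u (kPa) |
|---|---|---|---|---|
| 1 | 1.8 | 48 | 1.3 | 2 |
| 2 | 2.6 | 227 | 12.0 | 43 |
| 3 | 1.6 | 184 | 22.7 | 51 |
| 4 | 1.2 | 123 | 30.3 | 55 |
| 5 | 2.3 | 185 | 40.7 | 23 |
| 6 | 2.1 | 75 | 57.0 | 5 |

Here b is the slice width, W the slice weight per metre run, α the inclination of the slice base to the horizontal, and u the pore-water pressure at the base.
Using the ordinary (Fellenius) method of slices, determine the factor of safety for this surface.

FS = 0.99

Ordinary method of slices: FS = Σ[c'·Δl_i + (W_i cosα_i − u_i·Δl_i)·tanφ'] / Σ W_i sinα_i, with Δl_i = b_i / cosα_i.
Slice 1: Δl = 1.8/cos1.3° = 1.800 m; N'_1 = 48·cos1.3° − 2·1.800 = 44.4; c'Δl = 13.14; W sinα = 1.1
Slice 2: Δl = 2.6/cos12.0° = 2.658 m; N'_2 = 227·cos12.0° − 43·2.658 = 107.7; c'Δl = 19.40; W sinα = 47.2
Slice 3: Δl = 1.6/cos22.7° = 1.734 m; N'_3 = 184·cos22.7° − 51·1.734 = 81.3; c'Δl = 12.66; W sinα = 71.0
Slice 4: Δl = 1.2/cos30.3° = 1.390 m; N'_4 = 123·cos30.3° − 55·1.390 = 29.8; c'Δl = 10.15; W sinα = 62.1
Slice 5: Δl = 2.3/cos40.7° = 3.034 m; N'_5 = 185·cos40.7° − 23·3.034 = 70.5; c'Δl = 22.15; W sinα = 120.6
Slice 6: Δl = 2.1/cos57.0° = 3.856 m; N'_6 = 75·cos57.0° − 5·3.856 = 21.6; c'Δl = 28.15; W sinα = 62.9
Σc'Δl = 105.6 kN/m; ΣN' = 355.2 kN/m; ΣW sinα = 364.9 kN/m
Resisting = 105.6 + 355.2·tan35.6° = 105.6 + 254.3 = 360.0 kN/m
FS = 360.0 / 364.9 = 0.987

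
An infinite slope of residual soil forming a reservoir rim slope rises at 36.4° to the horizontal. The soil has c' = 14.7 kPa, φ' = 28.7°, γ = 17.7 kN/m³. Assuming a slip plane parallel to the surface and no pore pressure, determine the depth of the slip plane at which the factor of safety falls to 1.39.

Setting FS = 1.39 in FS = [c' + γz cos²β tanφ'] / [γz sinβ cosβ] and solving for z:
z = c' / [γ cosβ (FS·sinβ − cosβ·tanφ')]
  = 14.7 / [17.7·cos36.4°·(1.39·sin36.4° − cos36.4°·tan28.7°)]
  = 14.7 / [17.7·0.8049·(1.39·0.5934 − 0.8049·0.5475)]
  = 14.7 / 5.4733 = 2.686 m

z = 2.69 m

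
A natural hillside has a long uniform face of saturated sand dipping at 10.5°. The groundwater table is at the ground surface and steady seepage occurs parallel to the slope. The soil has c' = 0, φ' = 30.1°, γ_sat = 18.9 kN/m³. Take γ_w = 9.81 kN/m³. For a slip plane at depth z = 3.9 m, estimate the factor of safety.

FS = 1.50

With seepage parallel to the slope and the water table at the surface, the effective normal stress on the slip plane uses the buoyant unit weight γ' = γ_sat − γ_w while the driving shear stress uses γ_sat:
FS = [c' + γ' z cos²β tanφ'] / [γ_sat z sinβ cosβ]
(For c' = 0 this reduces to FS = (γ'/γ_sat)·tanφ'/tanβ.)
γ' = 18.9 − 9.81 = 9.09 kN/m³
Numerator = 0.0 + 9.09·3.9·cos²10.5°·tan30.1° = 0.0 + 9.09·3.9·0.9668·0.5797 = 19.868 kPa
Denominator = 18.9·3.9·sin10.5°·cos10.5° = 18.9·3.9·0.1822·0.9833 = 13.208 kPa
FS = 19.868 / 13.208 = 1.504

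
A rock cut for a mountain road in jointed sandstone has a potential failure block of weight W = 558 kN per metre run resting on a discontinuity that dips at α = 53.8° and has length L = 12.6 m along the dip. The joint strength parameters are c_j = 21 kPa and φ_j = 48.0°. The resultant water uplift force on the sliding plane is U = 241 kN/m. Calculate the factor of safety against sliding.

FS = 0.81

Resolving the block weight along and normal to the plane and applying the Mohr–Coulomb strength on the joint:
N' = W cosα − U = 558·cos53.8° − 241 = 88.6 kN/m
Driving force T = W sinα = 558·sin53.8° = 450.3 kN/m
Resisting force R = c_j·L + N'·tanφ_j = 21·12.6 + 88.6·tan48.0° = 264.6 + 98.4 = 363.0 kN/m
FS = R / T = 363.0 / 450.3 = 0.806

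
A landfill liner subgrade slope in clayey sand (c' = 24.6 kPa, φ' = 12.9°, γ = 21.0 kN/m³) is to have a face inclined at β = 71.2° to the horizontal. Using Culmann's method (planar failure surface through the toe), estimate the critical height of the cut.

H_c = 9.11 m

Culmann's analysis gives the critical failure plane at α_cr = (β + φ')/2 = (71.2 + 12.9)/2 = 42.1°, and the critical height
H_c = (4c'/γ) · sinβ cosφ' / [1 − cos(β − φ')]
    = (4·24.6/21.0) · sin71.2°·cos12.9° / [1 − cos(58.3°)]
    = 4.686 · 0.9466·0.9748 / [1 − 0.5255]
    = 4.686 · 0.9228 / 0.4745
    = 9.11 m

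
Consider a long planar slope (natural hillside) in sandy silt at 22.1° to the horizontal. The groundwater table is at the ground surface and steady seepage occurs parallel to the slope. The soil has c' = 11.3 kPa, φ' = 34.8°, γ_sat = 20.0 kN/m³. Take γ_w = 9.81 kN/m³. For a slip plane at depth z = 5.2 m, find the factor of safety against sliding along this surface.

FS = 1.18

With seepage parallel to the slope and the water table at the surface, the effective normal stress on the slip plane uses the buoyant unit weight γ' = γ_sat − γ_w while the driving shear stress uses γ_sat:
FS = [c' + γ' z cos²β tanφ'] / [γ_sat z sinβ cosβ]
γ' = 20.0 − 9.81 = 10.19 kN/m³
Numerator = 11.3 + 10.19·5.2·cos²22.1°·tan34.8° = 11.3 + 10.19·5.2·0.8585·0.6950 = 42.915 kPa
Denominator = 20.0·5.2·sin22.1°·cos22.1° = 20.0·5.2·0.3762·0.9265 = 36.253 kPa
FS = 42.915 / 36.253 = 1.184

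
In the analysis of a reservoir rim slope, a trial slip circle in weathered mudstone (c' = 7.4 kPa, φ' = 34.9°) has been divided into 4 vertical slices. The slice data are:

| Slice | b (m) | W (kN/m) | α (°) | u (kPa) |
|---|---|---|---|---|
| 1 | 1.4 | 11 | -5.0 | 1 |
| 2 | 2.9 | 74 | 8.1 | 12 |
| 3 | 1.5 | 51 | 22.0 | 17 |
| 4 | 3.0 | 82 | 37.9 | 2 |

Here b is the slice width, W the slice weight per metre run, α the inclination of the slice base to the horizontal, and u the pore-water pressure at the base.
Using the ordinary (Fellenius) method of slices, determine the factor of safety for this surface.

FS = 2.01

Ordinary method of slices: FS = Σ[c'·Δl_i + (W_i cosα_i − u_i·Δl_i)·tanφ'] / Σ W_i sinα_i, with Δl_i = b_i / cosα_i.
Slice 1: Δl = 1.4/cos(-5.0°) = 1.405 m; N'_1 = 11·cos(-5.0°) − 1·1.405 = 9.6; c'Δl = 10.40; W sinα = -1.0
Slice 2: Δl = 2.9/cos8.1° = 2.929 m; N'_2 = 74·cos8.1° − 12·2.929 = 38.1; c'Δl = 21.68; W sinα = 10.4
Slice 3: Δl = 1.5/cos22.0° = 1.618 m; N'_3 = 51·cos22.0° − 17·1.618 = 19.8; c'Δl = 11.97; W sinα = 19.1
Slice 4: Δl = 3.0/cos37.9° = 3.802 m; N'_4 = 82·cos37.9° − 2·3.802 = 57.1; c'Δl = 28.13; W sinα = 50.4
Σc'Δl = 72.2 kN/m; ΣN' = 124.5 kN/m; ΣW sinα = 78.9 kN/m
Resisting = 72.2 + 124.5·tan34.9° = 72.2 + 86.9 = 159.1 kN/m
FS = 159.1 / 78.9 = 2.015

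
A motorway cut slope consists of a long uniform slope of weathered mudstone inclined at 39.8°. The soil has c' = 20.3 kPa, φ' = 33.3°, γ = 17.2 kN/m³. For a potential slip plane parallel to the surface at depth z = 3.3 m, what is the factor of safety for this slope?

FS = 1.52

For an infinite slope with a slip plane parallel to the surface (no pore pressure): FS = [c' + γz cos²β tanφ'] / [γz sinβ cosβ].
γz = 17.2·3.3 = 56.76 kN/m²
Numerator = 20.3 + 56.76·cos²39.8°·tan33.3° = 20.3 + 56.76·0.5903·0.6569 = 42.307 kPa
Denominator = 56.76·sin39.8°·cos39.8° = 56.76·0.6401·0.7683 = 27.914 kPa
FS = 42.307 / 27.914 = 1.516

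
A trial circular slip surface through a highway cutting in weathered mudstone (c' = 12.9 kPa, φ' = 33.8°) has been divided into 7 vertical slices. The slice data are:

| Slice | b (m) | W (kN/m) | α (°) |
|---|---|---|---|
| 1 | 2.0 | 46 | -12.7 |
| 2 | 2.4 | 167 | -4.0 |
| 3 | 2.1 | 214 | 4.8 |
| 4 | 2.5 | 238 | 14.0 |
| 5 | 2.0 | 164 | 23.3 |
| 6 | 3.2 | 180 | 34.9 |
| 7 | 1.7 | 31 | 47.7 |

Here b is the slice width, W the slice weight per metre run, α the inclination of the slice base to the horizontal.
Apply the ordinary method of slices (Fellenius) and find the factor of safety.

Ordinary method of slices: FS = Σ[c'·Δl_i + (W_i cosα_i)·tanφ'] / Σ W_i sinα_i, with Δl_i = b_i / cosα_i.
Slice 1: Δl = 2.0/cos(-12.7°) = 2.050 m; N'_1 = 46·cos(-12.7°) = 44.9; c'Δl = 26.45; W sinα = -10.1
Slice 2: Δl = 2.4/cos(-4.0°) = 2.406 m; N'_2 = 167·cos(-4.0°) = 166.6; c'Δl = 31.04; W sinα = -11.6
Slice 3: Δl = 2.1/cos4.8° = 2.107 m; N'_3 = 214·cos4.8° = 213.2; c'Δl = 27.19; W sinα = 17.9
Slice 4: Δl = 2.5/cos14.0° = 2.577 m; N'_4 = 238·cos14.0° = 230.9; c'Δl = 33.24; W sinα = 57.6
Slice 5: Δl = 2.0/cos23.3° = 2.178 m; N'_5 = 164·cos23.3° = 150.6; c'Δl = 28.09; W sinα = 64.9
Slice 6: Δl = 3.2/cos34.9° = 3.902 m; N'_6 = 180·cos34.9° = 147.6; c'Δl = 50.33; W sinα = 103.0
Slice 7: Δl = 1.7/cos47.7° = 2.526 m; N'_7 = 31·cos47.7° = 20.9; c'Δl = 32.58; W sinα = 22.9
Σc'Δl = 228.9 kN/m; ΣN' = 974.8 kN/m; ΣW sinα = 244.5 kN/m
Resisting = 228.9 + 974.8·tan33.8° = 228.9 + 652.5 = 881.5 kN/m
FS = 881.5 / 244.5 = 3.605

FS = 3.61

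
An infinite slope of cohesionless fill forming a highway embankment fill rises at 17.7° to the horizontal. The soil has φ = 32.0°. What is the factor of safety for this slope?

For a dry cohesionless infinite slope the factor of safety is FS = tanφ / tanβ.
FS = tan32.0° / tan17.7° = 0.6249 / 0.3191 = 1.958

FS = 1.96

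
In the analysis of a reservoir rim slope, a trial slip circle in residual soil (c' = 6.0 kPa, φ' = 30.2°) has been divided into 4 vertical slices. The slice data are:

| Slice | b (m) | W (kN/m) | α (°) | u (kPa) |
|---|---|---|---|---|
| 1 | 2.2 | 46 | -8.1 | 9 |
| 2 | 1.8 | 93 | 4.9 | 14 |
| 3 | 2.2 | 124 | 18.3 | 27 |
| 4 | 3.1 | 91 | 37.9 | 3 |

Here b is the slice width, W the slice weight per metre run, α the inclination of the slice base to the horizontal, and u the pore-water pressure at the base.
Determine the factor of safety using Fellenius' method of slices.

Ordinary method of slices: FS = Σ[c'·Δl_i + (W_i cosα_i − u_i·Δl_i)·tanφ'] / Σ W_i sinα_i, with Δl_i = b_i / cosα_i.
Slice 1: Δl = 2.2/cos(-8.1°) = 2.222 m; N'_1 = 46·cos(-8.1°) − 9·2.222 = 25.5; c'Δl = 13.33; W sinα = -6.5
Slice 2: Δl = 1.8/cos4.9° = 1.807 m; N'_2 = 93·cos4.9° − 14·1.807 = 67.4; c'Δl = 10.84; W sinα = 7.9
Slice 3: Δl = 2.2/cos18.3° = 2.317 m; N'_3 = 124·cos18.3° − 27·2.317 = 55.2; c'Δl = 13.90; W sinα = 38.9
Slice 4: Δl = 3.1/cos37.9° = 3.929 m; N'_4 = 91·cos37.9° − 3·3.929 = 60.0; c'Δl = 23.57; W sinα = 55.9
Σc'Δl = 61.6 kN/m; ΣN' = 208.1 kN/m; ΣW sinα = 96.3 kN/m
Resisting = 61.6 + 208.1·tan30.2° = 61.6 + 121.1 = 182.8 kN/m
FS = 182.8 / 96.3 = 1.898

FS = 1.90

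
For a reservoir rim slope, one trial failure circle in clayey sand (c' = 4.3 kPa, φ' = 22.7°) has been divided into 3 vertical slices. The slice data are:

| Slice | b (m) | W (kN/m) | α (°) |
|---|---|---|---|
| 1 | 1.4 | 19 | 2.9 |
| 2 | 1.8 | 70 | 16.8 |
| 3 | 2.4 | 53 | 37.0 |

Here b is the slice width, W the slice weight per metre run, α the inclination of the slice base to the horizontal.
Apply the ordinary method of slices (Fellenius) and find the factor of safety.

FS = 1.52

Ordinary method of slices: FS = Σ[c'·Δl_i + (W_i cosα_i)·tanφ'] / Σ W_i sinα_i, with Δl_i = b_i / cosα_i.
Slice 1: Δl = 1.4/cos2.9° = 1.402 m; N'_1 = 19·cos2.9° = 19.0; c'Δl = 6.03; W sinα = 1.0
Slice 2: Δl = 1.8/cos16.8° = 1.880 m; N'_2 = 70·cos16.8° = 67.0; c'Δl = 8.09; W sinα = 20.2
Slice 3: Δl = 2.4/cos37.0° = 3.005 m; N'_3 = 53·cos37.0° = 42.3; c'Δl = 12.92; W sinα = 31.9
Σc'Δl = 27.0 kN/m; ΣN' = 128.3 kN/m; ΣW sinα = 53.1 kN/m
Resisting = 27.0 + 128.3·tan22.7° = 27.0 + 53.7 = 80.7 kN/m
FS = 80.7 / 53.1 = 1.520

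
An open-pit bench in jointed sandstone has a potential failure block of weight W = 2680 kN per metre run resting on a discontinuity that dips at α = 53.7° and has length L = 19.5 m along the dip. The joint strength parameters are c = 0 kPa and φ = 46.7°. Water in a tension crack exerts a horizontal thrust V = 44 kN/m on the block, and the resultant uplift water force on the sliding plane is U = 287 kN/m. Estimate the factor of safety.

Resolving the block weight along and normal to the plane and applying the Mohr–Coulomb strength on the joint:
N' = W cosα − U − V sinα = 2680·cos53.7° − 287 − 44·sin53.7° = 1264.1 kN/m
Driving force T = W sinα + V cosα = 2680·sin53.7° + 44·cos53.7° = 2185.9 kN/m
Resisting force R = c·L + N'·tanφ = 0·19.5 + 1264.1·tan46.7° = 0.0 + 1341.5 = 1341.5 kN/m
FS = R / T = 1341.5 / 2185.9 = 0.614

FS = 0.61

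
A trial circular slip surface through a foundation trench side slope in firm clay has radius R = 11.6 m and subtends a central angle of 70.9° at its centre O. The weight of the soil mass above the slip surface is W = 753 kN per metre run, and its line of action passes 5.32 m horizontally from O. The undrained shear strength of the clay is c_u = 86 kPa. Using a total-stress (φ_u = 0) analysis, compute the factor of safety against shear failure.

FS = 3.57

Taking moments about the centre O, the resisting moment is provided by the undrained shear strength acting along the arc:
Arc length L_a = R·θ = 11.6·(70.9°·π/180) = 11.6·1.2374 = 14.35 m
M_R = c_u·L_a·R = 86·14.35·11.6 = 14319.8 kN·m/m
M_D = W·d = 753·5.32 = 4006.0 kN·m/m
FS = M_R / M_D = 14319.8 / 4006.0 = 3.575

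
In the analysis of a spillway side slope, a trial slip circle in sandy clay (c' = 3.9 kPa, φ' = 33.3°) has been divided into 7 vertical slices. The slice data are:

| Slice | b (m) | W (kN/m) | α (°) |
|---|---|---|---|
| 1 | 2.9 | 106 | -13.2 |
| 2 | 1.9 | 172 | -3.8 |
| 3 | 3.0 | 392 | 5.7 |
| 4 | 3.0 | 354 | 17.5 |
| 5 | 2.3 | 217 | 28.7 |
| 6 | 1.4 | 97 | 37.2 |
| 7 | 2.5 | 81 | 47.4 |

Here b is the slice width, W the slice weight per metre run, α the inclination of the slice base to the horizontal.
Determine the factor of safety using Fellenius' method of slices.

Ordinary method of slices: FS = Σ[c'·Δl_i + (W_i cosα_i)·tanφ'] / Σ W_i sinα_i, with Δl_i = b_i / cosα_i.
Slice 1: Δl = 2.9/cos(-13.2°) = 2.979 m; N'_1 = 106·cos(-13.2°) = 103.2; c'Δl = 11.62; W sinα = -24.2
Slice 2: Δl = 1.9/cos(-3.8°) = 1.904 m; N'_2 = 172·cos(-3.8°) = 171.6; c'Δl = 7.43; W sinα = -11.4
Slice 3: Δl = 3.0/cos5.7° = 3.015 m; N'_3 = 392·cos5.7° = 390.1; c'Δl = 11.76; W sinα = 38.9
Slice 4: Δl = 3.0/cos17.5° = 3.146 m; N'_4 = 354·cos17.5° = 337.6; c'Δl = 12.27; W sinα = 106.4
Slice 5: Δl = 2.3/cos28.7° = 2.622 m; N'_5 = 217·cos28.7° = 190.3; c'Δl = 10.23; W sinα = 104.2
Slice 6: Δl = 1.4/cos37.2° = 1.758 m; N'_6 = 97·cos37.2° = 77.3; c'Δl = 6.85; W sinα = 58.6
Slice 7: Δl = 2.5/cos47.4° = 3.693 m; N'_7 = 81·cos47.4° = 54.8; c'Δl = 14.40; W sinα = 59.6
Σc'Δl = 74.6 kN/m; ΣN' = 1324.9 kN/m; ΣW sinα = 332.3 kN/m
Resisting = 74.6 + 1324.9·tan33.3° = 74.6 + 870.3 = 944.9 kN/m
FS = 944.9 / 332.3 = 2.844

FS = 2.84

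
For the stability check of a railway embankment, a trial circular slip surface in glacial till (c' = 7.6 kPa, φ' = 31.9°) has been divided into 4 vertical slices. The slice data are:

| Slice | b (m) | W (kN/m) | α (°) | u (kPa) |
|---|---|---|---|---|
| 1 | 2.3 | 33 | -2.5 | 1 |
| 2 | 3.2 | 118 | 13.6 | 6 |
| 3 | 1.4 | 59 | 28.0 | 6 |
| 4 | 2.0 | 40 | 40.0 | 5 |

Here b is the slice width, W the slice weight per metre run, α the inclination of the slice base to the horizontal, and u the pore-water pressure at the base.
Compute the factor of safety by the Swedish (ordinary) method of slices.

FS = 2.38

Ordinary method of slices: FS = Σ[c'·Δl_i + (W_i cosα_i − u_i·Δl_i)·tanφ'] / Σ W_i sinα_i, with Δl_i = b_i / cosα_i.
Slice 1: Δl = 2.3/cos(-2.5°) = 2.302 m; N'_1 = 33·cos(-2.5°) − 1·2.302 = 30.7; c'Δl = 17.50; W sinα = -1.4
Slice 2: Δl = 3.2/cos13.6° = 3.292 m; N'_2 = 118·cos13.6° − 6·3.292 = 94.9; c'Δl = 25.02; W sinα = 27.7
Slice 3: Δl = 1.4/cos28.0° = 1.586 m; N'_3 = 59·cos28.0° − 6·1.586 = 42.6; c'Δl = 12.05; W sinα = 27.7
Slice 4: Δl = 2.0/cos40.0° = 2.611 m; N'_4 = 40·cos40.0° − 5·2.611 = 17.6; c'Δl = 19.84; W sinα = 25.7
Σc'Δl = 74.4 kN/m; ΣN' = 185.8 kN/m; ΣW sinα = 79.7 kN/m
Resisting = 74.4 + 185.8·tan31.9° = 74.4 + 115.6 = 190.0 kN/m
FS = 190.0 / 79.7 = 2.384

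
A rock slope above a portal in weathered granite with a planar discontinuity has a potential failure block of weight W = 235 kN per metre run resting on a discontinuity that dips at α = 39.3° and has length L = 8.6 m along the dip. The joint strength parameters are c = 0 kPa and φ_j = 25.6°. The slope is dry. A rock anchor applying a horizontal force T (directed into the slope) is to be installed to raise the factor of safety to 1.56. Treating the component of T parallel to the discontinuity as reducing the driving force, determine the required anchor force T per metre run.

T = 96 kN/m

Resolving forces along and normal to the sliding plane, with the horizontal anchor force T adding T·sinα to the effective normal force and T·cosα acting up the plane against the driving force:
FS = [cL + (W cosα + T sinα) tanφ_j] / [W sinα − T cosα]
Without the anchor: N' = 181.9 kN/m, driving T_d = 148.8 kN/m, resisting R = 0·8.6 + 181.9·tan25.6° = 87.1 kN/m, FS = 0.59.
Setting FS = 1.56 and solving for T:
1.56·(148.8 − T cos39.3°) = 87.1 + T sin39.3°·tan25.6°
T·(sin39.3°·tan25.6° + 1.56·cos39.3°) = 1.56·148.8 − 87.1
T·(0.6334·0.4791 + 1.56·0.7738) = 232.2 − 87.1 = 145.1
T·1.5107 = 145.1
T = 96.0 kN/m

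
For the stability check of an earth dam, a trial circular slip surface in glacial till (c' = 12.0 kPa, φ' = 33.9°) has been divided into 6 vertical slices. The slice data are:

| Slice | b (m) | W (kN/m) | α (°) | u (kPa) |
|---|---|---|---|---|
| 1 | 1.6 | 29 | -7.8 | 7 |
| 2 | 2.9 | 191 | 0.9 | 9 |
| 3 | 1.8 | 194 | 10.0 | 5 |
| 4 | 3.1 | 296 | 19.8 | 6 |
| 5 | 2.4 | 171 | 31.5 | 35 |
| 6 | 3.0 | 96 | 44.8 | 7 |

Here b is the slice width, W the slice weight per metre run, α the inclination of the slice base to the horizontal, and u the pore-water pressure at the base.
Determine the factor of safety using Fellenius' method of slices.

Ordinary method of slices: FS = Σ[c'·Δl_i + (W_i cosα_i − u_i·Δl_i)·tanφ'] / Σ W_i sinα_i, with Δl_i = b_i / cosα_i.
Slice 1: Δl = 1.6/cos(-7.8°) = 1.615 m; N'_1 = 29·cos(-7.8°) − 7·1.615 = 17.4; c'Δl = 19.38; W sinα = -3.9
Slice 2: Δl = 2.9/cos0.9° = 2.900 m; N'_2 = 191·cos0.9° − 9·2.900 = 164.9; c'Δl = 34.80; W sinα = 3.0
Slice 3: Δl = 1.8/cos10.0° = 1.828 m; N'_3 = 194·cos10.0° − 5·1.828 = 181.9; c'Δl = 21.93; W sinα = 33.7
Slice 4: Δl = 3.1/cos19.8° = 3.295 m; N'_4 = 296·cos19.8° − 6·3.295 = 258.7; c'Δl = 39.54; W sinα = 100.3
Slice 5: Δl = 2.4/cos31.5° = 2.815 m; N'_5 = 171·cos31.5° − 35·2.815 = 47.3; c'Δl = 33.78; W sinα = 89.3
Slice 6: Δl = 3.0/cos44.8° = 4.228 m; N'_6 = 96·cos44.8° − 7·4.228 = 38.5; c'Δl = 50.73; W sinα = 67.6
Σc'Δl = 200.2 kN/m; ΣN' = 708.8 kN/m; ΣW sinα = 290.0 kN/m
Resisting = 200.2 + 708.8·tan33.9° = 200.2 + 476.3 = 676.4 kN/m
FS = 676.4 / 290.0 = 2.332

FS = 2.33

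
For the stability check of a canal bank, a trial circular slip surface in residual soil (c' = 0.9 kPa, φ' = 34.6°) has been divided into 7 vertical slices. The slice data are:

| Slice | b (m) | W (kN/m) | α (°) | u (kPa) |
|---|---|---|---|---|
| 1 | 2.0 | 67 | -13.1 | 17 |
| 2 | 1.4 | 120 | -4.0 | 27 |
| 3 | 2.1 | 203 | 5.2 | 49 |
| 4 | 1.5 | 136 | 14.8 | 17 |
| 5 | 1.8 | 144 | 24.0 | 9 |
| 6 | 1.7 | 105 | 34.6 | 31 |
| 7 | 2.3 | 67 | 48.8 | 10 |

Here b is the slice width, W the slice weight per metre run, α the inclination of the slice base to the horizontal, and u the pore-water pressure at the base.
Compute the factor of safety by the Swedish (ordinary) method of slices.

FS = 1.67

Ordinary method of slices: FS = Σ[c'·Δl_i + (W_i cosα_i − u_i·Δl_i)·tanφ'] / Σ W_i sinα_i, with Δl_i = b_i / cosα_i.
Slice 1: Δl = 2.0/cos(-13.1°) = 2.053 m; N'_1 = 67·cos(-13.1°) − 17·2.053 = 30.3; c'Δl = 1.85; W sinα = -15.2
Slice 2: Δl = 1.4/cos(-4.0°) = 1.403 m; N'_2 = 120·cos(-4.0°) − 27·1.403 = 81.8; c'Δl = 1.26; W sinα = -8.4
Slice 3: Δl = 2.1/cos5.2° = 2.109 m; N'_3 = 203·cos5.2° − 49·2.109 = 98.8; c'Δl = 1.90; W sinα = 18.4
Slice 4: Δl = 1.5/cos14.8° = 1.551 m; N'_4 = 136·cos14.8° − 17·1.551 = 105.1; c'Δl = 1.40; W sinα = 34.7
Slice 5: Δl = 1.8/cos24.0° = 1.970 m; N'_5 = 144·cos24.0° − 9·1.970 = 113.8; c'Δl = 1.77; W sinα = 58.6
Slice 6: Δl = 1.7/cos34.6° = 2.065 m; N'_6 = 105·cos34.6° − 31·2.065 = 22.4; c'Δl = 1.86; W sinα = 59.6
Slice 7: Δl = 2.3/cos48.8° = 3.492 m; N'_7 = 67·cos48.8° − 10·3.492 = 9.2; c'Δl = 3.14; W sinα = 50.4
Σc'Δl = 13.2 kN/m; ΣN' = 461.6 kN/m; ΣW sinα = 198.2 kN/m
Resisting = 13.2 + 461.6·tan34.6° = 13.2 + 318.4 = 331.6 kN/m
FS = 331.6 / 198.2 = 1.673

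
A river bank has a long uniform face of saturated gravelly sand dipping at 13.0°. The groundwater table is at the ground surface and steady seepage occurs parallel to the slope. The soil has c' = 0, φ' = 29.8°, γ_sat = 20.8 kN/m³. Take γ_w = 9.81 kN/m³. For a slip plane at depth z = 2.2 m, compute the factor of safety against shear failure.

FS = 1.31

With seepage parallel to the slope and the water table at the surface, the effective normal stress on the slip plane uses the buoyant unit weight γ' = γ_sat − γ_w while the driving shear stress uses γ_sat:
FS = [c' + γ' z cos²β tanφ'] / [γ_sat z sinβ cosβ]
(For c' = 0 this reduces to FS = (γ'/γ_sat)·tanφ'/tanβ.)
γ' = 20.8 − 9.81 = 10.99 kN/m³
Numerator = 0.0 + 10.99·2.2·cos²13.0°·tan29.8° = 0.0 + 10.99·2.2·0.9494·0.5727 = 13.146 kPa
Denominator = 20.8·2.2·sin13.0°·cos13.0° = 20.8·2.2·0.2250·0.9744 = 10.030 kPa
FS = 13.146 / 10.030 = 1.311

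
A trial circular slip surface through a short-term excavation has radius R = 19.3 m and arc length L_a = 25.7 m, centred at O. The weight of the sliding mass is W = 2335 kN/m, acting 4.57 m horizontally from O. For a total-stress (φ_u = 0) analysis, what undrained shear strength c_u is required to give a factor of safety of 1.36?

FS = c_u·L_a·R / (W·d), so c_u = FS·W·d / (L_a·R).
c_u = 1.36·2335·4.57 / (25.70·19.3) = 14512.5 / 496.01 = 29.26 kPa

c_u = 29.3 kPa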